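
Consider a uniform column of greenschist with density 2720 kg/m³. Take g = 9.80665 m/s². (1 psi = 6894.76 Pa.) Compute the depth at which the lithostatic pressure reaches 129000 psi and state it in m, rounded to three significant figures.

h = P/(ρg) = 129000 psi / (2720 kg/m³ × 9.80665 m/s²) = 8.894×10^8 Pa / 26674 Pa/m = 33344 m

33300 m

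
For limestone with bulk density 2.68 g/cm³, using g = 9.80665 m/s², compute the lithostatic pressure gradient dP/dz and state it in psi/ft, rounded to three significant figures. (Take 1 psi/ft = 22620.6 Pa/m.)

1.16 psi/ft

dP/dz = ρg = 2680 kg/m³ × 9.80665 m/s² = 26282 Pa/m
= 26282 Pa/m × (1 psi/ft / 22621 Pa/m) = 1.1619 psi/ft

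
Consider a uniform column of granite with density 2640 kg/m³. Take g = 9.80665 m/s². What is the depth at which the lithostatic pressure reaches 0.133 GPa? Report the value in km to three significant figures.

5.14 km

h = P/(ρg) = 0.133 GPa / (2640 kg/m³ × 9.80665 m/s²) = 1.330×10^8 Pa / 25890 Pa/m = 5137.2 m
= 5.1372 km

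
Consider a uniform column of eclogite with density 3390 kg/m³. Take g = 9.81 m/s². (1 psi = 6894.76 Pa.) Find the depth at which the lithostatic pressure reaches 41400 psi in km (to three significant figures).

h = P/(ρg) = 41400 psi / (3390 kg/m³ × 9.81 m/s²) = 2.854×10^8 Pa / 33256 Pa/m = 8583.2 m
= 8.5832 km

8.58 km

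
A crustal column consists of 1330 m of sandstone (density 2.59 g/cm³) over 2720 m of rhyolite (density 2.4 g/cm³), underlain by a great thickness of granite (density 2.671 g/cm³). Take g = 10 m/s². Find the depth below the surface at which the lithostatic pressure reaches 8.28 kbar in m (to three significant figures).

Pressure at base of upper layers: 2590×10×1330 + 2400×10×2720 = 9.973×10^7 Pa = 0.9973 kbar
Remaining pressure to be supplied by granite: 8.280×10^8 − 9.973×10^7 = 7.283×10^8 Pa
Additional depth in granite = 7.283×10^8 Pa / (2671 kg/m³ × 10 m/s²) = 27266 m
Total depth = 4050 m + 27266 m = 31316 m

31300 m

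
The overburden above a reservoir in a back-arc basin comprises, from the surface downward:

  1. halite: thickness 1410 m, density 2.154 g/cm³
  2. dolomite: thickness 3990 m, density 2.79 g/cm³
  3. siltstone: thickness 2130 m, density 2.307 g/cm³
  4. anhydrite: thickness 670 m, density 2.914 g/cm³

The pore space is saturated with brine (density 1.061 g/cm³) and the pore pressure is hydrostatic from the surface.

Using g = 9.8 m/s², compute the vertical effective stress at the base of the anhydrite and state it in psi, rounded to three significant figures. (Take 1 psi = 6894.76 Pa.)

Overburden (lithostatic) stress σ_v:
halite: 2154 kg/m³ × 9.8 m/s² × 1410 m = 2.976×10^7 Pa = 29.76 MPa
dolomite: 2790 kg/m³ × 9.8 m/s² × 3990 m = 1.091×10^8 Pa = 109.1 MPa
siltstone: 2307 kg/m³ × 9.8 m/s² × 2130 m = 4.816×10^7 Pa = 48.16 MPa
anhydrite: 2914 kg/m³ × 9.8 m/s² × 670 m = 1.913×10^7 Pa = 19.13 MPa
Total = 29.76 + 109.1 + 48.16 + 19.13 = 206.15 MPa
Pore pressure P_p = 1061 kg/m³ × 9.8 m/s² × 8200 m = 8.526×10^7 Pa = 85.26 MPa
Effective stress σ' = σ_v − P_p = 206.1 − 85.26 = 120.89 MPa = 17533 psi

17500 psi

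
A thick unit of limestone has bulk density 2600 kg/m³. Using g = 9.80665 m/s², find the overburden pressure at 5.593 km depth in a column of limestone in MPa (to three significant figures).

limestone: 2600 kg/m³ × 9.80665 m/s² × 5593 m = 1.426×10^8 Pa = 142.6 MPa

143 MPa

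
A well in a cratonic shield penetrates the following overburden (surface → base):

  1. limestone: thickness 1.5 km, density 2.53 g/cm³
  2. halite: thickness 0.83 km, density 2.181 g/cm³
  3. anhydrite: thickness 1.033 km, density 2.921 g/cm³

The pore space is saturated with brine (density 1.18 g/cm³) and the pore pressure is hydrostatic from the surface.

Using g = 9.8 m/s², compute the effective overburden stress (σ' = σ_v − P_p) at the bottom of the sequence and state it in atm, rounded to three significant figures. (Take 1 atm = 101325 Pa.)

450 atm

Overburden (lithostatic) stress σ_v:
limestone: 2530 kg/m³ × 9.8 m/s² × 1500 m = 3.719×10^7 Pa = 37.19 MPa
halite: 2181 kg/m³ × 9.8 m/s² × 830 m = 1.774×10^7 Pa = 17.74 MPa
anhydrite: 2921 kg/m³ × 9.8 m/s² × 1033 m = 2.957×10^7 Pa = 29.57 MPa
Total = 37.19 + 17.74 + 29.57 = 84.502 MPa
Pore pressure P_p = 1180 kg/m³ × 9.8 m/s² × 3363 m = 3.889×10^7 Pa = 38.89 MPa
Effective stress σ' = σ_v − P_p = 84.50 − 38.89 = 45.612 MPa = 450.16 atm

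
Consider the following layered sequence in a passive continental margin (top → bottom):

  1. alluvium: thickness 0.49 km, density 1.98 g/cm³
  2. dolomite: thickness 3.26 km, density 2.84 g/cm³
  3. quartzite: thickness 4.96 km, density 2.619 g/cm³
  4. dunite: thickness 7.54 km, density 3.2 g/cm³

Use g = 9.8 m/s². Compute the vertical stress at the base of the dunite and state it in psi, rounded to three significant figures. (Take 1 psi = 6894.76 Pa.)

alluvium: 1980 kg/m³ × 9.8 m/s² × 490 m = 9.508×10^6 Pa = 1379 psi
dolomite: 2840 kg/m³ × 9.8 m/s² × 3260 m = 9.073×10^7 Pa = 13160 psi
quartzite: 2619 kg/m³ × 9.8 m/s² × 4960 m = 1.273×10^8 Pa = 18464 psi
dunite: 3200 kg/m³ × 9.8 m/s² × 7540 m = 2.365×10^8 Pa = 34295 psi
Total = 1379 + 13160 + 18464 + 34295 = 67297 psi

67300 psi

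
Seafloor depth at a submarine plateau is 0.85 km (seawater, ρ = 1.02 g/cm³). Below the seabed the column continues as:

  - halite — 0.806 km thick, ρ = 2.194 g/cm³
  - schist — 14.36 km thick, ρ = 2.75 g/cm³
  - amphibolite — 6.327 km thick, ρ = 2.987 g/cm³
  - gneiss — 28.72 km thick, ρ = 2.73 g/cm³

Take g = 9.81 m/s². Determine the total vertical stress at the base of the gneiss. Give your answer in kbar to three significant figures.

seawater: 1020 kg/m³ × 9.81 m/s² × 850 m = 8.505×10^6 Pa = 0.08505 kbar
halite: 2194 kg/m³ × 9.81 m/s² × 806 m = 1.735×10^7 Pa = 0.1735 kbar
schist: 2750 kg/m³ × 9.81 m/s² × 14360 m = 3.874×10^8 Pa = 3.874 kbar
amphibolite: 2987 kg/m³ × 9.81 m/s² × 6327 m = 1.854×10^8 Pa = 1.854 kbar
gneiss: 2730 kg/m³ × 9.81 m/s² × 28720 m = 7.692×10^8 Pa = 7.692 kbar
Total = 0.08505 + 0.1735 + 3.874 + 1.854 + 7.692 = 13.678 kbar

13.7 kbar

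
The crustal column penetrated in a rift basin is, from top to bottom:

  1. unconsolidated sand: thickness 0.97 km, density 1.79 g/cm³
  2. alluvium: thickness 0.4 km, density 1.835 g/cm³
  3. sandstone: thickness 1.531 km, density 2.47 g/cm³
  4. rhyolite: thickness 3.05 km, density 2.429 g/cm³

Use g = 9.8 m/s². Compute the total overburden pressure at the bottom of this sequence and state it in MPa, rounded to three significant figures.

unconsolidated sand: 1790 kg/m³ × 9.8 m/s² × 970 m = 1.702×10^7 Pa = 17.02 MPa
alluvium: 1835 kg/m³ × 9.8 m/s² × 400 m = 7.193×10^6 Pa = 7.193 MPa
sandstone: 2470 kg/m³ × 9.8 m/s² × 1531 m = 3.706×10^7 Pa = 37.06 MPa
rhyolite: 2429 kg/m³ × 9.8 m/s² × 3050 m = 7.260×10^7 Pa = 72.60 MPa
Total = 17.02 + 7.193 + 37.06 + 72.60 = 133.87 MPa

134 MPa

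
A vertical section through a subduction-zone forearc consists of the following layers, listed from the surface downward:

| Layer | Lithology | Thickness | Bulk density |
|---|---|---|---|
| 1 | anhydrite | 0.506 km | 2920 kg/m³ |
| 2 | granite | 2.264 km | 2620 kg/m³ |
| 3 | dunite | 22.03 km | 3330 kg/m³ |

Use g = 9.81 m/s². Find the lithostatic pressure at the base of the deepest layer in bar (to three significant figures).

anhydrite: 2920 kg/m³ × 9.81 m/s² × 506 m = 1.449×10^7 Pa = 144.9 bar
granite: 2620 kg/m³ × 9.81 m/s² × 2264 m = 5.819×10^7 Pa = 581.9 bar
dunite: 3330 kg/m³ × 9.81 m/s² × 22030 m = 7.197×10^8 Pa = 7197 bar
Total = 144.9 + 581.9 + 7197 = 7923.4 bar

7920 bar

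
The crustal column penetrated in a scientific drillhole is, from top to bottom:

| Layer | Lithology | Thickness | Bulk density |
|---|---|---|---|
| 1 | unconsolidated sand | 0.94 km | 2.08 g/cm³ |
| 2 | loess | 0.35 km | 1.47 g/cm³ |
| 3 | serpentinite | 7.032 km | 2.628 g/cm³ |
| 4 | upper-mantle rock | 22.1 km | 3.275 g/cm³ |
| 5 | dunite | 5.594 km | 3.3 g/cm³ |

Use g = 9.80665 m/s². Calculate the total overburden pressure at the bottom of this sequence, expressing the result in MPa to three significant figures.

1100 MPa

unconsolidated sand: 2080 kg/m³ × 9.80665 m/s² × 940 m = 1.917×10^7 Pa = 19.17 MPa
loess: 1470 kg/m³ × 9.80665 m/s² × 350 m = 5.046×10^6 Pa = 5.046 MPa
serpentinite: 2628 kg/m³ × 9.80665 m/s² × 7032 m = 1.812×10^8 Pa = 181.2 MPa
upper-mantle rock: 3275 kg/m³ × 9.80665 m/s² × 22100 m = 7.098×10^8 Pa = 709.8 MPa
dunite: 3300 kg/m³ × 9.80665 m/s² × 5594 m = 1.810×10^8 Pa = 181.0 MPa
Total = 19.17 + 5.046 + 181.2 + 709.8 + 181.0 = 1096.3 MPa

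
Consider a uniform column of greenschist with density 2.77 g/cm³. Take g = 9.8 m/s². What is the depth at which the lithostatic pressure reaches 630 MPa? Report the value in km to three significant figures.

h = P/(ρg) = 630 MPa / (2770 kg/m³ × 9.8 m/s²) = 6.300×10^8 Pa / 27146 Pa/m = 23208 m
= 23.208 km

23.2 km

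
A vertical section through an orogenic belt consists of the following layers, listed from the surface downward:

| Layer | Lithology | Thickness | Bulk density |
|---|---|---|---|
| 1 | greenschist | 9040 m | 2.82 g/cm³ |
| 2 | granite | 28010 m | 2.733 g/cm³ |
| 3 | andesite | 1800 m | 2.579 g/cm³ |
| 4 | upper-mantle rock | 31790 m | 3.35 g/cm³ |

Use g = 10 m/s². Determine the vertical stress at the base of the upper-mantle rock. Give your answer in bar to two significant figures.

greenschist: 2820 kg/m³ × 10 m/s² × 9040 m = 2.549×10^8 Pa = 2549 bar
granite: 2733 kg/m³ × 10 m/s² × 28010 m = 7.655×10^8 Pa = 7655 bar
andesite: 2579 kg/m³ × 10 m/s² × 1800 m = 4.642×10^7 Pa = 464.2 bar
upper-mantle rock: 3350 kg/m³ × 10 m/s² × 31790 m = 1.065×10^9 Pa = 10650 bar
Total = 2549 + 7655 + 464.2 + 10650 = 21318 bar

21000 bar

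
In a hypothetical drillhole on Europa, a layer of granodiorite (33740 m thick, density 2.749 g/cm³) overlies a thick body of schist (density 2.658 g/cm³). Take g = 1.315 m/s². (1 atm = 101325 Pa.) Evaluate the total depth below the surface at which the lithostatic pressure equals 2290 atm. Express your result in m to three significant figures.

Pressure at base of upper layers: 2749×1.315×33740 = 1.220×10^8 Pa = 1204 atm
Remaining pressure to be supplied by schist: 2.320×10^8 − 1.220×10^8 = 1.101×10^8 Pa
Additional depth in schist = 1.101×10^8 Pa / (2658 kg/m³ × 1.315 m/s²) = 31490 m
Total depth = 33740 m + 31490 m = 65230 m

65200 m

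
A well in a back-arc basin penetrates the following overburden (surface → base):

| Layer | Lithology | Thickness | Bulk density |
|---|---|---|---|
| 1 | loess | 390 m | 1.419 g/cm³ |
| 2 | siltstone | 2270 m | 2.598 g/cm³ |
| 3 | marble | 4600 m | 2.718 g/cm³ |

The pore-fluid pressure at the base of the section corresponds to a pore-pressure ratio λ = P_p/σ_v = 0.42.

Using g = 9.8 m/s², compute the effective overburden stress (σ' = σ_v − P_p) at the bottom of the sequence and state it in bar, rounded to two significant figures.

1100 bar

Overburden (lithostatic) stress σ_v:
loess: 1419 kg/m³ × 9.8 m/s² × 390 m = 5.423×10^6 Pa = 5.423 MPa
siltstone: 2598 kg/m³ × 9.8 m/s² × 2270 m = 5.780×10^7 Pa = 57.80 MPa
marble: 2718 kg/m³ × 9.8 m/s² × 4600 m = 1.225×10^8 Pa = 122.5 MPa
Total = 5.423 + 57.80 + 122.5 = 185.75 MPa
Pore pressure P_p = λ·σ_v = 0.42 × 185.7 MPa = 78.01 MPa
Effective stress σ' = σ_v − P_p = 185.7 − 78.01 = 107.73 MPa = 1077.3 bar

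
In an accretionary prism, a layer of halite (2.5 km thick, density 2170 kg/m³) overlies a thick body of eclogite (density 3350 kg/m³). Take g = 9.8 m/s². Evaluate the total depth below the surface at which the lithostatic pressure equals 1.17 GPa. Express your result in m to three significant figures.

36500 m

Pressure at base of upper layers: 2170×9.8×2500 = 5.316×10^7 Pa = 0.05316 GPa
Remaining pressure to be supplied by eclogite: 1.170×10^9 − 5.316×10^7 = 1.117×10^9 Pa
Additional depth in eclogite = 1.117×10^9 Pa / (3350 kg/m³ × 9.8 m/s²) = 34019 m
Total depth = 2500 m + 34019 m = 36519 m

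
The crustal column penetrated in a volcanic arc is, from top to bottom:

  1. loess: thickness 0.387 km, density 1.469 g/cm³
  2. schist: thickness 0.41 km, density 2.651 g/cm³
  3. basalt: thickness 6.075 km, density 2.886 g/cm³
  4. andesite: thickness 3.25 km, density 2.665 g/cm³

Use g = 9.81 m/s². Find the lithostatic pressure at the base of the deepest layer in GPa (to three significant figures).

loess: 1469 kg/m³ × 9.81 m/s² × 387 m = 5.577×10^6 Pa = 5.577×10^-3 GPa
schist: 2651 kg/m³ × 9.81 m/s² × 410 m = 1.066×10^7 Pa = 0.01066 GPa
basalt: 2886 kg/m³ × 9.81 m/s² × 6075 m = 1.720×10^8 Pa = 0.1720 GPa
andesite: 2665 kg/m³ × 9.81 m/s² × 3250 m = 8.497×10^7 Pa = 0.08497 GPa
Total = 5.577×10^-3 + 0.01066 + 0.1720 + 0.08497 = 0.27320 GPa

0.273 GPa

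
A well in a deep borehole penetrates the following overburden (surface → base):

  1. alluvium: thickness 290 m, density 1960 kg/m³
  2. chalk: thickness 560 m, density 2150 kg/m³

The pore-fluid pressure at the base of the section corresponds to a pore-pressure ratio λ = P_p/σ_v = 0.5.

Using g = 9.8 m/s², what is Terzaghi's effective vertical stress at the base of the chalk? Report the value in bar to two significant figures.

87 bar

Overburden (lithostatic) stress σ_v:
alluvium: 1960 kg/m³ × 9.8 m/s² × 290 m = 5.570×10^6 Pa = 5.570 MPa
chalk: 2150 kg/m³ × 9.8 m/s² × 560 m = 1.180×10^7 Pa = 11.80 MPa
Total = 5.570 + 11.80 = 17.370 MPa
Pore pressure P_p = λ·σ_v = 0.5 × 17.37 MPa = 8.685 MPa
Effective stress σ' = σ_v − P_p = 17.37 − 8.685 = 8.6848 MPa = 86.848 bar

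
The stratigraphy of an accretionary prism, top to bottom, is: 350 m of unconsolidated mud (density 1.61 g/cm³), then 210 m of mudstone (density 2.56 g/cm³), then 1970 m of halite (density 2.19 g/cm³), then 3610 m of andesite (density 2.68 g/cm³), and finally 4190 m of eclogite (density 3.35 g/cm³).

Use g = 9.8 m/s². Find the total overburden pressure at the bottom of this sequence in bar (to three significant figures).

2850 bar

unconsolidated mud: 1610 kg/m³ × 9.8 m/s² × 350 m = 5.522×10^6 Pa = 55.22 bar
mudstone: 2560 kg/m³ × 9.8 m/s² × 210 m = 5.268×10^6 Pa = 52.68 bar
halite: 2190 kg/m³ × 9.8 m/s² × 1970 m = 4.228×10^7 Pa = 422.8 bar
andesite: 2680 kg/m³ × 9.8 m/s² × 3610 m = 9.481×10^7 Pa = 948.1 bar
eclogite: 3350 kg/m³ × 9.8 m/s² × 4190 m = 1.376×10^8 Pa = 1376 bar
Total = 55.22 + 52.68 + 422.8 + 948.1 + 1376 = 2854.4 bar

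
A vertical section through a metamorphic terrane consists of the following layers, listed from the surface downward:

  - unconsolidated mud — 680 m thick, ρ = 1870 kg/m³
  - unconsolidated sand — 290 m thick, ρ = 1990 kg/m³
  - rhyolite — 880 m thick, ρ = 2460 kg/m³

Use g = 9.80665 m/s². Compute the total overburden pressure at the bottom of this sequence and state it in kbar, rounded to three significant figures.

0.394 kbar

unconsolidated mud: 1870 kg/m³ × 9.80665 m/s² × 680 m = 1.247×10^7 Pa = 0.1247 kbar
unconsolidated sand: 1990 kg/m³ × 9.80665 m/s² × 290 m = 5.659×10^6 Pa = 0.05659 kbar
rhyolite: 2460 kg/m³ × 9.80665 m/s² × 880 m = 2.123×10^7 Pa = 0.2123 kbar
Total = 0.1247 + 0.05659 + 0.2123 = 0.39359 kbar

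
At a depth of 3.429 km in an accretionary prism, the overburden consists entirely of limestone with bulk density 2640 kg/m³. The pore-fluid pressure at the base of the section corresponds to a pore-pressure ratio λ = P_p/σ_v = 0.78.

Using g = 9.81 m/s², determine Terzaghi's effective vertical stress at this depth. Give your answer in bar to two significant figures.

Overburden (lithostatic) stress σ_v:
limestone: 2640 kg/m³ × 9.81 m/s² × 3429 m = 8.881×10^7 Pa = 88.81 MPa
Pore pressure P_p = λ·σ_v = 0.78 × 88.81 MPa = 69.27 MPa
Effective stress σ' = σ_v − P_p = 88.81 − 69.27 = 19.537 MPa = 195.37 bar

200 bar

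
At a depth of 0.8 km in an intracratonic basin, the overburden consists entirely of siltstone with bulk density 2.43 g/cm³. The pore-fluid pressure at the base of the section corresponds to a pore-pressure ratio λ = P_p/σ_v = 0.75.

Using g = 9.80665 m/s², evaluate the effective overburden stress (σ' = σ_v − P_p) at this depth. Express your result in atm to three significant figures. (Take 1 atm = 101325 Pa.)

Overburden (lithostatic) stress σ_v:
siltstone: 2430 kg/m³ × 9.80665 m/s² × 800 m = 1.906×10^7 Pa = 19.06 MPa
Pore pressure P_p = λ·σ_v = 0.75 × 19.06 MPa = 14.30 MPa
Effective stress σ' = σ_v − P_p = 19.06 − 14.30 = 4.7660 MPa = 47.037 atm

47.0 atm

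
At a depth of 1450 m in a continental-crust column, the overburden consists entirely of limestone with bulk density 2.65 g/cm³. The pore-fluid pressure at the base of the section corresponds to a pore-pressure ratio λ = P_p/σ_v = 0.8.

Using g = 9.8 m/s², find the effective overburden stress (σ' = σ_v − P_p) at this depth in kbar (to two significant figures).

Overburden (lithostatic) stress σ_v:
limestone: 2650 kg/m³ × 9.8 m/s² × 1450 m = 3.766×10^7 Pa = 37.66 MPa
Pore pressure P_p = λ·σ_v = 0.8 × 37.66 MPa = 30.13 MPa
Effective stress σ' = σ_v − P_p = 37.66 − 30.13 = 7.5313 MPa = 0.075313 kbar

0.075 kbar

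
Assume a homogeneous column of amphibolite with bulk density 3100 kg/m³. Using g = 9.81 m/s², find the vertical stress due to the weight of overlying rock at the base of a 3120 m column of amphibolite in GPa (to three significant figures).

0.0949 GPa

amphibolite: 3100 kg/m³ × 9.81 m/s² × 3120 m = 9.488×10^7 Pa = 0.09488 GPa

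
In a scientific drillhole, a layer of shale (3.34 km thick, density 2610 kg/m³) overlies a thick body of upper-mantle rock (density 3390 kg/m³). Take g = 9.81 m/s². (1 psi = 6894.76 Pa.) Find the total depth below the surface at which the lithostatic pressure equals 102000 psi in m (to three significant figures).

Pressure at base of upper layers: 2610×9.81×3340 = 8.552×10^7 Pa = 12403 psi
Remaining pressure to be supplied by upper-mantle rock: 7.033×10^8 − 8.552×10^7 = 6.177×10^8 Pa
Additional depth in upper-mantle rock = 6.177×10^8 Pa / (3390 kg/m³ × 9.81 m/s²) = 18576 m
Total depth = 3340 m + 18576 m = 21916 m

21900 m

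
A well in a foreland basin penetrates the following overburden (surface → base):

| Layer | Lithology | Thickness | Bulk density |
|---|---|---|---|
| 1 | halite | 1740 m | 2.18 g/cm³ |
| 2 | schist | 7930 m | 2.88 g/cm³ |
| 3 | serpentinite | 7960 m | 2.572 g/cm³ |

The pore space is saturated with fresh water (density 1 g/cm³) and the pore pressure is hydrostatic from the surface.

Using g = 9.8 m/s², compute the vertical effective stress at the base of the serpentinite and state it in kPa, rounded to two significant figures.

Overburden (lithostatic) stress σ_v:
halite: 2180 kg/m³ × 9.8 m/s² × 1740 m = 3.717×10^7 Pa = 37.17 MPa
schist: 2880 kg/m³ × 9.8 m/s² × 7930 m = 2.238×10^8 Pa = 223.8 MPa
serpentinite: 2572 kg/m³ × 9.8 m/s² × 7960 m = 2.006×10^8 Pa = 200.6 MPa
Total = 37.17 + 223.8 + 200.6 = 461.63 MPa
Pore pressure P_p = 1000 kg/m³ × 9.8 m/s² × 17630 m = 1.728×10^8 Pa = 172.8 MPa
Effective stress σ' = σ_v − P_p = 461.6 − 172.8 = 288.85 MPa = 2.8885×10^5 kPa

290000 kPa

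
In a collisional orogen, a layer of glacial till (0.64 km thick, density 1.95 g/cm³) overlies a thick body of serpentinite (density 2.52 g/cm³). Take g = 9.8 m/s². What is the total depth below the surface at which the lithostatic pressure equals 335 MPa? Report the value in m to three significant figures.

13700 m

Pressure at base of upper layers: 1950×9.8×640 = 1.223×10^7 Pa = 12.23 MPa
Remaining pressure to be supplied by serpentinite: 3.350×10^8 − 1.223×10^7 = 3.228×10^8 Pa
Additional depth in serpentinite = 3.228×10^8 Pa / (2520 kg/m³ × 9.8 m/s²) = 13070 m
Total depth = 640 m + 13070 m = 13710 m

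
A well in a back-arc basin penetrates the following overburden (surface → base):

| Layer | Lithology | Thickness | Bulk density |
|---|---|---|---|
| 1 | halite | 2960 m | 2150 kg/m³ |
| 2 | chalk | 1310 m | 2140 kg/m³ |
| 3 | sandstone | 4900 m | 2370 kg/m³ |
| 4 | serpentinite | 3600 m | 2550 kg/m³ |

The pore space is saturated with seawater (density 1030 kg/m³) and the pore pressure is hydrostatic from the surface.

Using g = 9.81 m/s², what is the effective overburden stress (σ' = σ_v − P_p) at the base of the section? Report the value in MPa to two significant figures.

160 MPa

Overburden (lithostatic) stress σ_v:
halite: 2150 kg/m³ × 9.81 m/s² × 2960 m = 6.243×10^7 Pa = 62.43 MPa
chalk: 2140 kg/m³ × 9.81 m/s² × 1310 m = 2.750×10^7 Pa = 27.50 MPa
sandstone: 2370 kg/m³ × 9.81 m/s² × 4900 m = 1.139×10^8 Pa = 113.9 MPa
serpentinite: 2550 kg/m³ × 9.81 m/s² × 3600 m = 9.006×10^7 Pa = 90.06 MPa
Total = 62.43 + 27.50 + 113.9 + 90.06 = 293.91 MPa
Pore pressure P_p = 1030 kg/m³ × 9.81 m/s² × 12770 m = 1.290×10^8 Pa = 129.0 MPa
Effective stress σ' = σ_v − P_p = 293.9 − 129.0 = 164.88 MPa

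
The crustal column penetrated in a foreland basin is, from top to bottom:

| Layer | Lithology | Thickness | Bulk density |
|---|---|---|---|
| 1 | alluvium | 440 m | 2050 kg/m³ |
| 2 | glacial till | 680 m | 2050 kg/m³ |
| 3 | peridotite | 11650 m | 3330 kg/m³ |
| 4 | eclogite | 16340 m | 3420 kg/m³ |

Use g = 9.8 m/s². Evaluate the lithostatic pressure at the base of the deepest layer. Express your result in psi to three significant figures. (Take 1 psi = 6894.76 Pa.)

alluvium: 2050 kg/m³ × 9.8 m/s² × 440 m = 8.840×10^6 Pa = 1282 psi
glacial till: 2050 kg/m³ × 9.8 m/s² × 680 m = 1.366×10^7 Pa = 1981 psi
peridotite: 3330 kg/m³ × 9.8 m/s² × 11650 m = 3.802×10^8 Pa = 55141 psi
eclogite: 3420 kg/m³ × 9.8 m/s² × 16340 m = 5.477×10^8 Pa = 79430 psi
Total = 1282 + 1981 + 55141 + 79430 = 1.3783×10^5 psi

138000 psi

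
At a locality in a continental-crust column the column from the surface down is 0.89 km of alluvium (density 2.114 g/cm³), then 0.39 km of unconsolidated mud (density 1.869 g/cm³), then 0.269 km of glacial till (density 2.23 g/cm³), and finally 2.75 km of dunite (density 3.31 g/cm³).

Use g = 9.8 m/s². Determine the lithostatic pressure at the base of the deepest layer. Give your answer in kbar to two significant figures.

alluvium: 2114 kg/m³ × 9.8 m/s² × 890 m = 1.844×10^7 Pa = 0.1844 kbar
unconsolidated mud: 1869 kg/m³ × 9.8 m/s² × 390 m = 7.143×10^6 Pa = 0.07143 kbar
glacial till: 2230 kg/m³ × 9.8 m/s² × 269 m = 5.879×10^6 Pa = 0.05879 kbar
dunite: 3310 kg/m³ × 9.8 m/s² × 2750 m = 8.920×10^7 Pa = 0.8920 kbar
Total = 0.1844 + 0.07143 + 0.05879 + 0.8920 = 1.2066 kbar

1.2 kbar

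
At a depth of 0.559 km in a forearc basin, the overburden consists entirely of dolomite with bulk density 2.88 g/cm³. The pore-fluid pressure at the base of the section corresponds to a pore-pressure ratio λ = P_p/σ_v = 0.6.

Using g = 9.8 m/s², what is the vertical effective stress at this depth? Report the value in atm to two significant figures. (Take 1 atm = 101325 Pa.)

62 atm

Overburden (lithostatic) stress σ_v:
dolomite: 2880 kg/m³ × 9.8 m/s² × 559 m = 1.578×10^7 Pa = 15.78 MPa
Pore pressure P_p = λ·σ_v = 0.6 × 15.78 MPa = 9.466 MPa
Effective stress σ' = σ_v − P_p = 15.78 − 9.466 = 6.3109 MPa = 62.284 atm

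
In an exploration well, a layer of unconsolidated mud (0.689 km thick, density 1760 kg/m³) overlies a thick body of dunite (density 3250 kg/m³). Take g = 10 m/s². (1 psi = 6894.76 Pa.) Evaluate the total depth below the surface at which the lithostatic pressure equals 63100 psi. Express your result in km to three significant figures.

13.7 km

Pressure at base of upper layers: 1760×10×689 = 1.213×10^7 Pa = 1759 psi
Remaining pressure to be supplied by dunite: 4.351×10^8 − 1.213×10^7 = 4.229×10^8 Pa
Additional depth in dunite = 4.229×10^8 Pa / (3250 kg/m³ × 10 m/s²) = 13013 m
Total depth = 689 m + 13013 m = 13702 m
= 13.702 km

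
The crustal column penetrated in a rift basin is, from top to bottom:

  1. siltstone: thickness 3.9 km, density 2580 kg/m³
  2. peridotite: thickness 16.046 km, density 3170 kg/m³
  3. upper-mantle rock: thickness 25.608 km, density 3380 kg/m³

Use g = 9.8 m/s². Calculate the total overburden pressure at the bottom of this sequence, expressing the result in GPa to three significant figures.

1.45 GPa

siltstone: 2580 kg/m³ × 9.8 m/s² × 3900 m = 9.861×10^7 Pa = 0.09861 GPa
peridotite: 3170 kg/m³ × 9.8 m/s² × 16046 m = 4.985×10^8 Pa = 0.4985 GPa
upper-mantle rock: 3380 kg/m³ × 9.8 m/s² × 25608 m = 8.482×10^8 Pa = 0.8482 GPa
Total = 0.09861 + 0.4985 + 0.8482 = 1.4453 GPa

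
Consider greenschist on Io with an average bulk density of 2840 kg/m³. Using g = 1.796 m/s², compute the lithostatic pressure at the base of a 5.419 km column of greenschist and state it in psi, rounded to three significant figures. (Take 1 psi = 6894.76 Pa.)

greenschist: 2840 kg/m³ × 1.796 m/s² × 5419 m = 2.764×10^7 Pa = 4009 psi

4010 psi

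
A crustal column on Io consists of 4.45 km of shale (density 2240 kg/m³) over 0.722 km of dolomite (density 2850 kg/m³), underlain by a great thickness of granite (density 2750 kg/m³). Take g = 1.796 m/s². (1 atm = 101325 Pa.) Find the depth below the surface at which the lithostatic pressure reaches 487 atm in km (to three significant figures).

10.8 km

Pressure at base of upper layers: 2240×1.796×4450 + 2850×1.796×722 = 2.160×10^7 Pa = 213.2 atm
Remaining pressure to be supplied by granite: 4.935×10^7 − 2.160×10^7 = 2.775×10^7 Pa
Additional depth in granite = 2.775×10^7 Pa / (2750 kg/m³ × 1.796 m/s²) = 5618.0 m
Total depth = 5172 m + 5618.0 m = 10790 m
= 10.790 km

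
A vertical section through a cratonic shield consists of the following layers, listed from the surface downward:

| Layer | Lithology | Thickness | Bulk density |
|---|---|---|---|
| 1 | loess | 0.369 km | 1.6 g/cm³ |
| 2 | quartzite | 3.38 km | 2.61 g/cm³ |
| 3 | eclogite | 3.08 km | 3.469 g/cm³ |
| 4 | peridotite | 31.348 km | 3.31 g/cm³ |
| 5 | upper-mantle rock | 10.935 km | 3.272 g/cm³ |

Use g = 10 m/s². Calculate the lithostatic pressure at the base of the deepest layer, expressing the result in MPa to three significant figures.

1600 MPa

loess: 1600 kg/m³ × 10 m/s² × 369 m = 5.904×10^6 Pa = 5.904 MPa
quartzite: 2610 kg/m³ × 10 m/s² × 3380 m = 8.822×10^7 Pa = 88.22 MPa
eclogite: 3469 kg/m³ × 10 m/s² × 3080 m = 1.068×10^8 Pa = 106.8 MPa
peridotite: 3310 kg/m³ × 10 m/s² × 31348 m = 1.038×10^9 Pa = 1038 MPa
upper-mantle rock: 3272 kg/m³ × 10 m/s² × 10935 m = 3.578×10^8 Pa = 357.8 MPa
Total = 5.904 + 88.22 + 106.8 + 1038 + 357.8 = 1596.4 MPa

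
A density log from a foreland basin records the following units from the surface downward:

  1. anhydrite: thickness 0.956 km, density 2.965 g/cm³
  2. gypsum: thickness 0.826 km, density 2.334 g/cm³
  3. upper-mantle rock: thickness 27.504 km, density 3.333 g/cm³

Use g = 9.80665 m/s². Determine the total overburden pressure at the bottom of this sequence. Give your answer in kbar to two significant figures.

9.5 kbar

anhydrite: 2965 kg/m³ × 9.80665 m/s² × 956 m = 2.780×10^7 Pa = 0.2780 kbar
gypsum: 2334 kg/m³ × 9.80665 m/s² × 826 m = 1.891×10^7 Pa = 0.1891 kbar
upper-mantle rock: 3333 kg/m³ × 9.80665 m/s² × 27504 m = 8.990×10^8 Pa = 8.990 kbar
Total = 0.2780 + 0.1891 + 8.990 = 9.4569 kbar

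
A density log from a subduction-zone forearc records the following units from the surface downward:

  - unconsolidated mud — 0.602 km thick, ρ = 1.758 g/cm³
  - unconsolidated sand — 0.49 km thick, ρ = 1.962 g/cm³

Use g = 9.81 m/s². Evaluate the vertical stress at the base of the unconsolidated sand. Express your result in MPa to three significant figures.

unconsolidated mud: 1758 kg/m³ × 9.81 m/s² × 602 m = 1.038×10^7 Pa = 10.38 MPa
unconsolidated sand: 1962 kg/m³ × 9.81 m/s² × 490 m = 9.431×10^6 Pa = 9.431 MPa
Total = 10.38 + 9.431 = 19.813 MPa

19.8 MPa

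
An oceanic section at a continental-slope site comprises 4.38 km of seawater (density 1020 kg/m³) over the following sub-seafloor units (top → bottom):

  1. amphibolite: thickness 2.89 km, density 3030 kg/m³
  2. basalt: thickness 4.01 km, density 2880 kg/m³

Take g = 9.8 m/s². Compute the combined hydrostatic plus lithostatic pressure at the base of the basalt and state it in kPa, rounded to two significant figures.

seawater: 1020 kg/m³ × 9.8 m/s² × 4380 m = 4.378×10^7 Pa = 43782 kPa
amphibolite: 3030 kg/m³ × 9.8 m/s² × 2890 m = 8.582×10^7 Pa = 85816 kPa
basalt: 2880 kg/m³ × 9.8 m/s² × 4010 m = 1.132×10^8 Pa = 1.132×10^5 kPa
Total = 43782 + 85816 + 1.132×10^5 = 2.4278×10^5 kPa

240000 kPa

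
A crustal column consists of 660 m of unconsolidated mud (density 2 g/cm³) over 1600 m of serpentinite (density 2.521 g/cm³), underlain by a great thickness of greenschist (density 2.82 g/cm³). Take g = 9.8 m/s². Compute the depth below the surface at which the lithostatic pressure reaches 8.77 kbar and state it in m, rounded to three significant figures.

32100 m

Pressure at base of upper layers: 2000×9.8×660 + 2521×9.8×1600 = 5.247×10^7 Pa = 0.5247 kbar
Remaining pressure to be supplied by greenschist: 8.770×10^8 − 5.247×10^7 = 8.245×10^8 Pa
Additional depth in greenschist = 8.245×10^8 Pa / (2820 kg/m³ × 9.8 m/s²) = 29836 m
Total depth = 2260 m + 29836 m = 32096 m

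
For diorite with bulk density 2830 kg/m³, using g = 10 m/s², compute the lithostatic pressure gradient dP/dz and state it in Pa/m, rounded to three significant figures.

28300 Pa/m

dP/dz = ρg = 2830 kg/m³ × 10 m/s² = 28300 Pa/m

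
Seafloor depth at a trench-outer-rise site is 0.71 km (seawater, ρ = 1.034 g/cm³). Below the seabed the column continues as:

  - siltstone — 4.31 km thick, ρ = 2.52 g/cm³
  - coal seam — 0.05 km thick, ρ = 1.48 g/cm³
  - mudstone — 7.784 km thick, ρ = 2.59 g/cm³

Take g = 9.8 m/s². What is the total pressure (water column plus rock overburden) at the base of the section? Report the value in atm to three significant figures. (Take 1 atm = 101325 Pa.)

3080 atm

seawater: 1034 kg/m³ × 9.8 m/s² × 710 m = 7.195×10^6 Pa = 71.00 atm
siltstone: 2520 kg/m³ × 9.8 m/s² × 4310 m = 1.064×10^8 Pa = 1050 atm
coal seam: 1480 kg/m³ × 9.8 m/s² × 50 m = 7.252×10^5 Pa = 7.157 atm
mudstone: 2590 kg/m³ × 9.8 m/s² × 7784 m = 1.976×10^8 Pa = 1950 atm
Total = 71.00 + 1050 + 7.157 + 1950 = 3078.5 atm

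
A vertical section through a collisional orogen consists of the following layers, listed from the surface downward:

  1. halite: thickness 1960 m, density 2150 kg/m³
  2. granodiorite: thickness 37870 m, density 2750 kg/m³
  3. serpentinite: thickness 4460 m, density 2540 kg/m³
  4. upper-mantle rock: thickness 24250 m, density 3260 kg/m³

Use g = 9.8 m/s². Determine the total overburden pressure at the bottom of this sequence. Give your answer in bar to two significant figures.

19000 bar

halite: 2150 kg/m³ × 9.8 m/s² × 1960 m = 4.130×10^7 Pa = 413.0 bar
granodiorite: 2750 kg/m³ × 9.8 m/s² × 37870 m = 1.021×10^9 Pa = 10206 bar
serpentinite: 2540 kg/m³ × 9.8 m/s² × 4460 m = 1.110×10^8 Pa = 1110 bar
upper-mantle rock: 3260 kg/m³ × 9.8 m/s² × 24250 m = 7.747×10^8 Pa = 7747 bar
Total = 413.0 + 10206 + 1110 + 7747 = 19477 bar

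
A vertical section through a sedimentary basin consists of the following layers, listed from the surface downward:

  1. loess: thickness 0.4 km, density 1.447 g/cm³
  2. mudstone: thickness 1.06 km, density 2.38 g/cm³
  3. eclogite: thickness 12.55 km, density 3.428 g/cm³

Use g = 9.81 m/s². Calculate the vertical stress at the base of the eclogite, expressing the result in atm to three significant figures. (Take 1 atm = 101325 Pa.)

4470 atm

loess: 1447 kg/m³ × 9.81 m/s² × 400 m = 5.678×10^6 Pa = 56.04 atm
mudstone: 2380 kg/m³ × 9.81 m/s² × 1060 m = 2.475×10^7 Pa = 244.3 atm
eclogite: 3428 kg/m³ × 9.81 m/s² × 12550 m = 4.220×10^8 Pa = 4165 atm
Total = 56.04 + 244.3 + 4165 = 4465.5 atm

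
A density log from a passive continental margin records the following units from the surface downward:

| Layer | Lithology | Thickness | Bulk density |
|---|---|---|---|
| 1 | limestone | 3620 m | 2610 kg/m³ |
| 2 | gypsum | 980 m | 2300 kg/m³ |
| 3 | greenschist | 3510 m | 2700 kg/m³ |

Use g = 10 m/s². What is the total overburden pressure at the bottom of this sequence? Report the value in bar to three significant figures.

limestone: 2610 kg/m³ × 10 m/s² × 3620 m = 9.448×10^7 Pa = 944.8 bar
gypsum: 2300 kg/m³ × 10 m/s² × 980 m = 2.254×10^7 Pa = 225.4 bar
greenschist: 2700 kg/m³ × 10 m/s² × 3510 m = 9.477×10^7 Pa = 947.7 bar
Total = 944.8 + 225.4 + 947.7 = 2117.9 bar

2120 bar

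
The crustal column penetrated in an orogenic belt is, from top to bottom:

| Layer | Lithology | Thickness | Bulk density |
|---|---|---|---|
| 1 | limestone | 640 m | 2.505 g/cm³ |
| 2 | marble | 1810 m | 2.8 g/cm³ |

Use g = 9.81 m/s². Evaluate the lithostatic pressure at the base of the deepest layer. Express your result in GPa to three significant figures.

0.0654 GPa

limestone: 2505 kg/m³ × 9.81 m/s² × 640 m = 1.573×10^7 Pa = 0.01573 GPa
marble: 2800 kg/m³ × 9.81 m/s² × 1810 m = 4.972×10^7 Pa = 0.04972 GPa
Total = 0.01573 + 0.04972 = 0.065444 GPa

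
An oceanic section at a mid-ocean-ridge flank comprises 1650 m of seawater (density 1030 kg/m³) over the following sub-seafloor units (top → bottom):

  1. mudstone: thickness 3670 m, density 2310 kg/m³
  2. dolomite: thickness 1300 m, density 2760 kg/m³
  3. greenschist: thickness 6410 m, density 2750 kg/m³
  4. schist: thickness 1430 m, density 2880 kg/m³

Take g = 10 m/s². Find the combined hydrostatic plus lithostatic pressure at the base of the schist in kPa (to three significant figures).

seawater: 1030 kg/m³ × 10 m/s² × 1650 m = 1.700×10^7 Pa = 16995 kPa
mudstone: 2310 kg/m³ × 10 m/s² × 3670 m = 8.478×10^7 Pa = 84777 kPa
dolomite: 2760 kg/m³ × 10 m/s² × 1300 m = 3.588×10^7 Pa = 35880 kPa
greenschist: 2750 kg/m³ × 10 m/s² × 6410 m = 1.763×10^8 Pa = 1.763×10^5 kPa
schist: 2880 kg/m³ × 10 m/s² × 1430 m = 4.118×10^7 Pa = 41184 kPa
Total = 16995 + 84777 + 35880 + 1.763×10^5 + 41184 = 3.5511×10^5 kPa

355000 kPa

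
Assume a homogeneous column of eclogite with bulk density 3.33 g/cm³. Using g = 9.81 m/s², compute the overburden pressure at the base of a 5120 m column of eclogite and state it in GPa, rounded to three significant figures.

eclogite: 3330 kg/m³ × 9.81 m/s² × 5120 m = 1.673×10^8 Pa = 0.1673 GPa

0.167 GPa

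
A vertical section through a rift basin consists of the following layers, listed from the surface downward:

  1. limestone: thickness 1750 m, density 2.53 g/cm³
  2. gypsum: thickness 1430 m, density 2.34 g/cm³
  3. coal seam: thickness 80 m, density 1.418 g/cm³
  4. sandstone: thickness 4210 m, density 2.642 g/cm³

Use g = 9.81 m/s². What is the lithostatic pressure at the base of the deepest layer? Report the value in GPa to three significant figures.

0.186 GPa

limestone: 2530 kg/m³ × 9.81 m/s² × 1750 m = 4.343×10^7 Pa = 0.04343 GPa
gypsum: 2340 kg/m³ × 9.81 m/s² × 1430 m = 3.283×10^7 Pa = 0.03283 GPa
coal seam: 1418 kg/m³ × 9.81 m/s² × 80 m = 1.113×10^6 Pa = 1.113×10^-3 GPa
sandstone: 2642 kg/m³ × 9.81 m/s² × 4210 m = 1.091×10^8 Pa = 0.1091 GPa
Total = 0.04343 + 0.03283 + 1.113×10^-3 + 0.1091 = 0.18649 GPa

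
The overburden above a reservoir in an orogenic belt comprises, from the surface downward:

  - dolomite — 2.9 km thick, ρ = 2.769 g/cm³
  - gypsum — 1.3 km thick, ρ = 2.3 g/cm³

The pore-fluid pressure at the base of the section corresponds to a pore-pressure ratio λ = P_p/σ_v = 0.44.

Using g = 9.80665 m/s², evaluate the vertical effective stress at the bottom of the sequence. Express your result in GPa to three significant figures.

Overburden (lithostatic) stress σ_v:
dolomite: 2769 kg/m³ × 9.80665 m/s² × 2900 m = 7.875×10^7 Pa = 78.75 MPa
gypsum: 2300 kg/m³ × 9.80665 m/s² × 1300 m = 2.932×10^7 Pa = 29.32 MPa
Total = 78.75 + 29.32 = 108.07 MPa
Pore pressure P_p = λ·σ_v = 0.44 × 108.1 MPa = 47.55 MPa
Effective stress σ' = σ_v − P_p = 108.1 − 47.55 = 60.519 MPa = 0.060519 GPa

0.0605 GPa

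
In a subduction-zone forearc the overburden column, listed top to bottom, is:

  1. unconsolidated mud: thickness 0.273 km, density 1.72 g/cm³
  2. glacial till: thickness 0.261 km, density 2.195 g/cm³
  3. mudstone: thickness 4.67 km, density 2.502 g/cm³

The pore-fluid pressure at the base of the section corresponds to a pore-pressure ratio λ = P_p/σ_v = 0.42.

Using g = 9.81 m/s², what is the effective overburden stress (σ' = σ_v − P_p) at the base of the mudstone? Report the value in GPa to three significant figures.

0.0724 GPa

Overburden (lithostatic) stress σ_v:
unconsolidated mud: 1720 kg/m³ × 9.81 m/s² × 273 m = 4.606×10^6 Pa = 4.606 MPa
glacial till: 2195 kg/m³ × 9.81 m/s² × 261 m = 5.620×10^6 Pa = 5.620 MPa
mudstone: 2502 kg/m³ × 9.81 m/s² × 4670 m = 1.146×10^8 Pa = 114.6 MPa
Total = 4.606 + 5.620 + 114.6 = 124.85 MPa
Pore pressure P_p = λ·σ_v = 0.42 × 124.8 MPa = 52.44 MPa
Effective stress σ' = σ_v − P_p = 124.8 − 52.44 = 72.413 MPa = 0.072413 GPa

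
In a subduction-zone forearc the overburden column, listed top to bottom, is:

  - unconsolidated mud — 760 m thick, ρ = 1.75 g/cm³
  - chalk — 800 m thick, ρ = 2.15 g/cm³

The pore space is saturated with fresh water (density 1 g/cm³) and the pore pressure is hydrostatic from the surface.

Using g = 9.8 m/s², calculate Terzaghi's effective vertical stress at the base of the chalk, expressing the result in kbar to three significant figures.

Overburden (lithostatic) stress σ_v:
unconsolidated mud: 1750 kg/m³ × 9.8 m/s² × 760 m = 1.303×10^7 Pa = 13.03 MPa
chalk: 2150 kg/m³ × 9.8 m/s² × 800 m = 1.686×10^7 Pa = 16.86 MPa
Total = 13.03 + 16.86 = 29.890 MPa
Pore pressure P_p = 1000 kg/m³ × 9.8 m/s² × 1560 m = 1.529×10^7 Pa = 15.29 MPa
Effective stress σ' = σ_v − P_p = 29.89 − 15.29 = 14.602 MPa = 0.14602 kbar

0.146 kbar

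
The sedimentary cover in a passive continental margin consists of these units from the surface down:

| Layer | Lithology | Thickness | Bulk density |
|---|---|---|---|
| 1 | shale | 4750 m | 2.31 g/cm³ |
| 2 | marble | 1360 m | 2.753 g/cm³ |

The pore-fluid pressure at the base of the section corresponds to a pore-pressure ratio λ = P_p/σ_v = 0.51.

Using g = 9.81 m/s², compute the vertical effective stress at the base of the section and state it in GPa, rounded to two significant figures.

Overburden (lithostatic) stress σ_v:
shale: 2310 kg/m³ × 9.81 m/s² × 4750 m = 1.076×10^8 Pa = 107.6 MPa
marble: 2753 kg/m³ × 9.81 m/s² × 1360 m = 3.673×10^7 Pa = 36.73 MPa
Total = 107.6 + 36.73 = 144.37 MPa
Pore pressure P_p = λ·σ_v = 0.51 × 144.4 MPa = 73.63 MPa
Effective stress σ' = σ_v − P_p = 144.4 − 73.63 = 70.741 MPa = 0.070741 GPa

0.071 GPa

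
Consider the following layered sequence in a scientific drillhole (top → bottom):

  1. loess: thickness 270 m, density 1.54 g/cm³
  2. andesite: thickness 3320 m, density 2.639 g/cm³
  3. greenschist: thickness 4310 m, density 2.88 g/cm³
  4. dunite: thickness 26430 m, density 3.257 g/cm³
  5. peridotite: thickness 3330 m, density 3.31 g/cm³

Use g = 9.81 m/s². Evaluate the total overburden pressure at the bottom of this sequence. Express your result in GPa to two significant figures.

loess: 1540 kg/m³ × 9.81 m/s² × 270 m = 4.079×10^6 Pa = 4.079×10^-3 GPa
andesite: 2639 kg/m³ × 9.81 m/s² × 3320 m = 8.595×10^7 Pa = 0.08595 GPa
greenschist: 2880 kg/m³ × 9.81 m/s² × 4310 m = 1.218×10^8 Pa = 0.1218 GPa
dunite: 3257 kg/m³ × 9.81 m/s² × 26430 m = 8.445×10^8 Pa = 0.8445 GPa
peridotite: 3310 kg/m³ × 9.81 m/s² × 3330 m = 1.081×10^8 Pa = 0.1081 GPa
Total = 4.079×10^-3 + 0.08595 + 0.1218 + 0.8445 + 0.1081 = 1.1644 GPa

1.2 GPa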